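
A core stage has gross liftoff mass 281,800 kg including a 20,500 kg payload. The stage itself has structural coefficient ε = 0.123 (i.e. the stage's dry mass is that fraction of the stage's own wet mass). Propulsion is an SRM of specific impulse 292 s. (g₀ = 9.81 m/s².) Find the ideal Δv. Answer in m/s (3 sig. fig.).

Δv ≈ 4810 m/s

Stage wet mass = m₀ − payload = 281,800 − 20,500 = 261,300 kg.
Stage dry mass = ε × stage wet mass = 0.123 × 261,300 = 32,139.9 kg.
Burnout mass m_f = stage dry + payload = 32,139.9 + 20,500 = 52,639.9 kg.
v_e = Isp · g₀ = 292 × 9.81 = 2864.5 m/s.
Using Δv = v_e ln(m₀/m_f): Δv = v_e · ln(281,800/52,639.9) = 2864.5 × ln(5.353) = 2864.5 × 1.6777 ≈ 4806 m/s.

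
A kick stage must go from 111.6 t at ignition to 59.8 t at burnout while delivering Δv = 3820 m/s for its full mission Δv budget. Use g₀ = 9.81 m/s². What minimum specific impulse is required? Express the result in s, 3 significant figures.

ln(m₀/m_f) = ln(111600/59800) = ln(1.866) = 0.6239.
By the Tsiolkovsky rocket equation, v_e = Δv / ln(m₀/m_f) = 3820 / 0.6239 = 6122.6 m/s.
Isp = v_e / g₀ = 6122.6 / 9.81 = 624.1 s.

Isp ≈ 624 s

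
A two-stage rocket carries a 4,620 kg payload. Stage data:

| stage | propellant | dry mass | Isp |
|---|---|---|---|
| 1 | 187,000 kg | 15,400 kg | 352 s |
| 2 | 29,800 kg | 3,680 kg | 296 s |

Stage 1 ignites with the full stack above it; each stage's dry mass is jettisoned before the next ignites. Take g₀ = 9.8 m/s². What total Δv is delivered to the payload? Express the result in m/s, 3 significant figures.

Δv ≈ 9610 m/s

Ignition mass of stage 1 = 187,000+15,400 + 29,800+3,680 + 4,620 = 240,500 kg.
Stage 1: m₀ = 240,500 kg, m_f = 240,500 − 187,000 = 53,500 kg; Δv = 352×9.8×ln(4.495) = 3449.6×1.5030 ≈ 5185 m/s.
Stage 2: m₀ = 38,100 kg, m_f = 38,100 − 29,800 = 8,300 kg; Δv = 296×9.8×ln(4.59) = 2900.8×1.5240 ≈ 4421 m/s.
Total Δv = 5185 + 4421 = 9606 m/s.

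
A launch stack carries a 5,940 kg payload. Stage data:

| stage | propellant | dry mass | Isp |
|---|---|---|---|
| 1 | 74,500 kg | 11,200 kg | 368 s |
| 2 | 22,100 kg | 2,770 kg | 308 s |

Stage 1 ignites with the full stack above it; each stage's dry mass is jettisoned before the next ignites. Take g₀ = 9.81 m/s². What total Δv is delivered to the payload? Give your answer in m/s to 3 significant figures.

Ignition mass of stage 1 = 74,500+11,200 + 22,100+2,770 + 5,940 = 116,510 kg.
Stage 1: m₀ = 116,510 kg, m_f = 116,510 − 74,500 = 42,010 kg; Δv = 368×9.81×ln(2.773) = 3610.1×1.0201 ≈ 3683 m/s.
Stage 2: m₀ = 30,810 kg, m_f = 30,810 − 22,100 = 8,710 kg; Δv = 308×9.81×ln(3.537) = 3021.5×1.2634 ≈ 3817 m/s.
Total Δv = 3683 + 3817 = 7500 m/s.

Δv ≈ 7500 m/s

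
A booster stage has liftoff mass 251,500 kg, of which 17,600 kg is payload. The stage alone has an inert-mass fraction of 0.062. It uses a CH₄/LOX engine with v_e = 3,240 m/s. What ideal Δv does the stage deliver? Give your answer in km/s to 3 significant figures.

Δv ≈ 6.67 km/s

Stage wet mass = m₀ − payload = 251,500 − 17,600 = 233,900 kg.
Stage dry mass = ε × stage wet mass = 0.062 × 233,900 = 14,501.8 kg.
Burnout mass m_f = stage dry + payload = 14,501.8 + 17,600 = 32,101.8 kg.
By the Tsiolkovsky rocket equation, Δv = v_e · ln(251,500/32,101.8) = 3240.0 × ln(7.834) = 3240.0 × 2.0585 ≈ 6670 m/s.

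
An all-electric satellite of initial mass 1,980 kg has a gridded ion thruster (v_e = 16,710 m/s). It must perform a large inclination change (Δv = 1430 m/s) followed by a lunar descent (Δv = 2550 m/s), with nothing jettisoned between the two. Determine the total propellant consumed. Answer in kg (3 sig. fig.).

total propellant consumed ≈ 420 kg

After the first burn: m = 1980 × exp(−1430/16710.0) = 1980 × 0.91798 = 1,817.6 kg.
After the second burn: m = 1,817.6 × exp(−2550/16710.0) = 1,817.6 × 0.85847 = 1,560.36 kg.
Total propellant = m₀ − m_final = 1980 − 1,560.36 = 419.64 kg.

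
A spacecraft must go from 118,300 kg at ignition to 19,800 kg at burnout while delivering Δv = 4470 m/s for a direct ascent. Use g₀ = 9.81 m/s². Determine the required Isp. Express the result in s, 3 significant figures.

Isp ≈ 255 s

ln(m₀/m_f) = ln(118300/19800) = ln(5.975) = 1.7875.
By the Tsiolkovsky rocket equation, v_e = Δv / ln(m₀/m_f) = 4470 / 1.7875 = 2500.6 m/s.
Isp = v_e / g₀ = 2500.6 / 9.81 = 254.9 s.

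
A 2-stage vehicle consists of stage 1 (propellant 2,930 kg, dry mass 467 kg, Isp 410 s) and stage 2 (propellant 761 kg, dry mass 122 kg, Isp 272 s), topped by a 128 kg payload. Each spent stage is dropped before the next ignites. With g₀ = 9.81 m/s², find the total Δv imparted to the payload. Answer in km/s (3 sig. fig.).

Δv ≈ 8.12 km/s

Ignition mass of stage 1 = 2,930+467 + 761+122 + 128 = 4,408 kg.
Stage 1: m₀ = 4,408 kg, m_f = 4,408 − 2,930 = 1,478 kg; Δv = 410×9.81×ln(2.982) = 4022.1×1.0927 ≈ 4395 m/s.
Stage 2: m₀ = 1,011 kg, m_f = 1,011 − 761 = 250 kg; Δv = 272×9.81×ln(4.044) = 2668.3×1.3972 ≈ 3728 m/s.
Total Δv = 4395 + 3728 = 8123 m/s.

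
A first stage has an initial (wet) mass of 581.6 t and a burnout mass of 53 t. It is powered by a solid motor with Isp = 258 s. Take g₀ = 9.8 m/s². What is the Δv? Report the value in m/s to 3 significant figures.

v_e = Isp · g₀ = 258 × 9.8 = 2528.4 m/s.
From the ideal rocket equation, Δv = v_e · ln(m₀/m_f) = 2528.4 × ln(10.97) = 2528.4 × 2.3955 ≈ 6056.8 m/s.

Δv ≈ 6060 m/s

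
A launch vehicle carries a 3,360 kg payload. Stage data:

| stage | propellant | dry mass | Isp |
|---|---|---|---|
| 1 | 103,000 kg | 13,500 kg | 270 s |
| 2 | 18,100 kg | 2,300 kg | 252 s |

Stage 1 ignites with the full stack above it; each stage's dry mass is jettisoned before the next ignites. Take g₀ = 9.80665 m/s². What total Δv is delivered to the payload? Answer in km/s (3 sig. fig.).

Δv ≈ 7.06 km/s

Ignition mass of stage 1 = 103,000+13,500 + 18,100+2,300 + 3,360 = 140,260 kg.
Stage 1: m₀ = 140,260 kg, m_f = 140,260 − 103,000 = 37,260 kg; Δv = 270×9.80665×ln(3.764) = 2647.8×1.3256 ≈ 3510 m/s.
Stage 2: m₀ = 23,760 kg, m_f = 23,760 − 18,100 = 5,660 kg; Δv = 252×9.80665×ln(4.198) = 2471.3×1.4346 ≈ 3545 m/s.
Total Δv = 3510 + 3545 = 7055 m/s.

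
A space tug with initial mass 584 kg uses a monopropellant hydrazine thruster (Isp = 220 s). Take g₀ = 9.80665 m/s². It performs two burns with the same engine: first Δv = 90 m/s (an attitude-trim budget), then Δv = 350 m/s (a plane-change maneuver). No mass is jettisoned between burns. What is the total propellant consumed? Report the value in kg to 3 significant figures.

v_e = Isp · g₀ = 220 × 9.80665 = 2157.5 m/s.
After the first burn: m = 584 × exp(−90/2157.5) = 584 × 0.95914 = 560.138 kg.
After the second burn: m = 560.138 × exp(−350/2157.5) = 560.138 × 0.85025 = 476.257 kg.
Total propellant = m₀ − m_final = 584 − 476.257 = 107.743 kg.

total propellant consumed ≈ 108 kg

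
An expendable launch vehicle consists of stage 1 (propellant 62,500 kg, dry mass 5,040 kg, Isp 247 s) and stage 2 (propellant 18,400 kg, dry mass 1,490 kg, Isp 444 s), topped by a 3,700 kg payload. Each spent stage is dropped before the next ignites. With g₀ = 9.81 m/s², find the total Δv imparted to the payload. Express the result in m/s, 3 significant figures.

Δv ≈ 9400 m/s

Ignition mass of stage 1 = 62,500+5,040 + 18,400+1,490 + 3,700 = 91,130 kg.
Stage 1: m₀ = 91,130 kg, m_f = 91,130 − 62,500 = 28,630 kg; Δv = 247×9.81×ln(3.183) = 2423.1×1.1578 ≈ 2806 m/s.
Stage 2: m₀ = 23,590 kg, m_f = 23,590 − 18,400 = 5,190 kg; Δv = 444×9.81×ln(4.545) = 4355.6×1.5141 ≈ 6595 m/s.
Total Δv = 2806 + 6595 = 9401 m/s.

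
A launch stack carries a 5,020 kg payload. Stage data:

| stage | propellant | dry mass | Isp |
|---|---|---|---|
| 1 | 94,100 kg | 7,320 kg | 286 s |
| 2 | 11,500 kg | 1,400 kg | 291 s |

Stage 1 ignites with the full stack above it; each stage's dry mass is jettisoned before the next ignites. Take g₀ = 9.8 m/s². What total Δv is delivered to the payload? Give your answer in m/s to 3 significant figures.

Δv ≈ 7280 m/s

Ignition mass of stage 1 = 94,100+7,320 + 11,500+1,400 + 5,020 = 119,340 kg.
Stage 1: m₀ = 119,340 kg, m_f = 119,340 − 94,100 = 25,240 kg; Δv = 286×9.8×ln(4.728) = 2802.8×1.5535 ≈ 4354 m/s.
Stage 2: m₀ = 17,920 kg, m_f = 17,920 − 11,500 = 6,420 kg; Δv = 291×9.8×ln(2.791) = 2851.8×1.0265 ≈ 2927 m/s.
Total Δv = 4354 + 2927 = 7281 m/s.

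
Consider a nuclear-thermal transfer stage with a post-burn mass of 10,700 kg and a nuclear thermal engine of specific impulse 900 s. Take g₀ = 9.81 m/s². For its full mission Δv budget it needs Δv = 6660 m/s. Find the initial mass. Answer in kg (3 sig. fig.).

initial mass ≈ 22800 kg

v_e = Isp · g₀ = 900 × 9.81 = 8829.0 m/s.
From the ideal rocket equation, m₀/m_f = exp(Δv / v_e) = exp(6660 / 8829.0) = exp(0.7543) = 2.1262.
m₀ = m_f × 2.1262 = 10,700 × 2.1262 = 22,750.3 kg.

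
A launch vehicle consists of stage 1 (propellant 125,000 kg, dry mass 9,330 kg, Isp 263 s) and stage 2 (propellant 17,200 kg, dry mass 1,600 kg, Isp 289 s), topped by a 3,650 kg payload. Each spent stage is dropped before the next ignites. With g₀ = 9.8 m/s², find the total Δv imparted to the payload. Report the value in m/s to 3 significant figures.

Δv ≈ 8230 m/s

Ignition mass of stage 1 = 125,000+9,330 + 17,200+1,600 + 3,650 = 156,780 kg.
Stage 1: m₀ = 156,780 kg, m_f = 156,780 − 125,000 = 31,780 kg; Δv = 263×9.8×ln(4.933) = 2577.4×1.5960 ≈ 4114 m/s.
Stage 2: m₀ = 22,450 kg, m_f = 22,450 − 17,200 = 5,250 kg; Δv = 289×9.8×ln(4.276) = 2832.2×1.4531 ≈ 4115 m/s.
Total Δv = 4114 + 4115 = 8229 m/s.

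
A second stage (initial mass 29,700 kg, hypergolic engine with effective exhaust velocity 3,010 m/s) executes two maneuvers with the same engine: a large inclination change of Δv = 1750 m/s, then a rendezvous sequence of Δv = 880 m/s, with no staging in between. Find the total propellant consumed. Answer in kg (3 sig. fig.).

total propellant consumed ≈ 17300 kg

After the first burn: m = 29700 × exp(−1750/3010.0) = 29700 × 0.55912 = 16,605.9 kg.
After the second burn: m = 16,605.9 × exp(−880/3010.0) = 16,605.9 × 0.74650 = 12,396.3 kg.
Total propellant = m₀ − m_final = 29700 − 12,396.3 = 17,303.7 kg.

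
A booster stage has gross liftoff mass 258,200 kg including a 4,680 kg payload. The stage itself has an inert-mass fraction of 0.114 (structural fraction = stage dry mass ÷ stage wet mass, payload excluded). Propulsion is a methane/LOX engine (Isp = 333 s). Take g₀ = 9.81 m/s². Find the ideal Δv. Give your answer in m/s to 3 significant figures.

Δv ≈ 6660 m/s

Stage wet mass = m₀ − payload = 258,200 − 4,680 = 253,520 kg.
Stage dry mass = ε × stage wet mass = 0.114 × 253,520 = 28,901.3 kg.
Burnout mass m_f = stage dry + payload = 28,901.3 + 4,680 = 33,581.3 kg.
v_e = Isp · g₀ = 333 × 9.81 = 3266.7 m/s.
Δv = v_e · ln(258,200/33,581.3) = 3266.7 × ln(7.689) = 3266.7 × 2.0398 ≈ 6663 m/s.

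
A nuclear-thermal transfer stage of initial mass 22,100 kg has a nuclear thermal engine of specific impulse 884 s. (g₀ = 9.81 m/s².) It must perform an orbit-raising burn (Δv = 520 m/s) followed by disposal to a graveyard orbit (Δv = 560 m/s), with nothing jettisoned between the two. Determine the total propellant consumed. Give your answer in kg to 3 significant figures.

v_e = Isp · g₀ = 884 × 9.81 = 8672.0 m/s.
After the first burn: m = 22100 × exp(−520/8672.0) = 22100 × 0.94180 = 20,813.8 kg.
After the second burn: m = 20,813.8 × exp(−560/8672.0) = 20,813.8 × 0.93747 = 19,512.3 kg.
Total propellant = m₀ − m_final = 22100 − 19,512.3 = 2,587.7 kg.

total propellant consumed ≈ 2590 kg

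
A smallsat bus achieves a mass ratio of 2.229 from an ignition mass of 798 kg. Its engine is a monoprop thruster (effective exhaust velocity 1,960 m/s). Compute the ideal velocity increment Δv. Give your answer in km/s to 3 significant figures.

Δv ≈ 1.57 km/s

By the Tsiolkovsky rocket equation, Δv = v_e · ln(2.229) = 1960.0 × 0.8016 ≈ 1571.0 m/s.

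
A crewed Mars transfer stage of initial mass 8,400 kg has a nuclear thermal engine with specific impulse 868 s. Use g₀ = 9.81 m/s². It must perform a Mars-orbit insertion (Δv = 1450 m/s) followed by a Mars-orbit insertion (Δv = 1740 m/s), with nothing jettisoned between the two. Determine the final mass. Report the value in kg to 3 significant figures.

v_e = Isp · g₀ = 868 × 9.81 = 8515.1 m/s.
After the first burn: m = 8400 × exp(−1450/8515.1) = 8400 × 0.84342 = 7,084.73 kg.
After the second burn: m = 7,084.73 × exp(−1740/8515.1) = 7,084.73 × 0.81518 = 5,775.33 kg.

final mass ≈ 5780 kg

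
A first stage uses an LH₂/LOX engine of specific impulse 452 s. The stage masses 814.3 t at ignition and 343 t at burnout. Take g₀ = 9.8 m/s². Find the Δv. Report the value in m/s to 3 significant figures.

Δv ≈ 3830 m/s

v_e = Isp · g₀ = 452 × 9.8 = 4429.6 m/s.
Using Δv = v_e ln(m₀/m_f): Δv = v_e · ln(m₀/m_f) = 4429.6 × ln(2.374) = 4429.6 × 0.8646 ≈ 3829.8 m/s.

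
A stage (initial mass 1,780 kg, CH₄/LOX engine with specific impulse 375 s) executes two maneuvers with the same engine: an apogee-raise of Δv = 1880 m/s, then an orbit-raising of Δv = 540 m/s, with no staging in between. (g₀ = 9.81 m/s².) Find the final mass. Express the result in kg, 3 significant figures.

final mass ≈ 922 kg

v_e = Isp · g₀ = 375 × 9.81 = 3678.8 m/s.
After the first burn: m = 1780 × exp(−1880/3678.8) = 1780 × 0.59987 = 1,067.77 kg.
After the second burn: m = 1,067.77 × exp(−540/3678.8) = 1,067.77 × 0.86348 = 921.998 kg.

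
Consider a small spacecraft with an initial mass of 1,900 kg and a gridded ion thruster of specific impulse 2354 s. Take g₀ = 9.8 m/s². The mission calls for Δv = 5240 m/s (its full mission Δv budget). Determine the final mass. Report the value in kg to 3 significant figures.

final mass ≈ 1510 kg

v_e = Isp · g₀ = 2354 × 9.8 = 23069.2 m/s.
Using Δv = v_e ln(m₀/m_f): m₀/m_f = exp(Δv / v_e) = exp(5240 / 23069.2) = exp(0.2271) = 1.2550.
m_f = m₀ / 1.2550 = 1,900 / 1.2550 = 1,513.94 kg.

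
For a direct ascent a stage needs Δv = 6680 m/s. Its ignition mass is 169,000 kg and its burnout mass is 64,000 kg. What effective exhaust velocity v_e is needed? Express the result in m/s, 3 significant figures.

v_e ≈ 6880 m/s

ln(m₀/m_f) = ln(169000/64000) = ln(2.641) = 0.9710.
v_e = Δv / ln(m₀/m_f) = 6680 / 0.9710 = 6879.4 m/s.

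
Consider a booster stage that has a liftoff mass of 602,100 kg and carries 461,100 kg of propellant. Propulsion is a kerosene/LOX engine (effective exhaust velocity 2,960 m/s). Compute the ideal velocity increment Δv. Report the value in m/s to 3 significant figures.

m_f = m₀ − m_prop = 602,100 − 461,100 = 141,000 kg.
Δv = v_e · ln(m₀/m_f) = 2960.0 × ln(4.27) = 2960.0 × 1.4517 ≈ 4296.9 m/s.

Δv ≈ 4300 m/s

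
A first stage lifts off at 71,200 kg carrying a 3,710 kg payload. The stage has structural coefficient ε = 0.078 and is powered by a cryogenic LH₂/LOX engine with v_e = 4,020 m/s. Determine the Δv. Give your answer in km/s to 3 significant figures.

Δv ≈ 8.33 km/s

Stage wet mass = m₀ − payload = 71,200 − 3,710 = 67,490 kg.
Stage dry mass = ε × stage wet mass = 0.078 × 67,490 = 5,264.22 kg.
Burnout mass m_f = stage dry + payload = 5,264.22 + 3,710 = 8,974.22 kg.
Δv = v_e · ln(71,200/8,974.22) = 4020.0 × ln(7.934) = 4020.0 × 2.0711 ≈ 8326 m/s.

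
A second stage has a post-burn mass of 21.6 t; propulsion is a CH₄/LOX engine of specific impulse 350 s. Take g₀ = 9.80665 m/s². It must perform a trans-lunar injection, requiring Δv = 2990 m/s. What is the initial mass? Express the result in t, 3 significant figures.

initial mass ≈ 51.6 t

v_e = Isp · g₀ = 350 × 9.80665 = 3432.3 m/s.
m₀/m_f = exp(Δv / v_e) = exp(2990 / 3432.3) = exp(0.8711) = 2.3896.
m₀ = m_f × 2.3896 = 21.6 × 2.3896 = 51.6154 t.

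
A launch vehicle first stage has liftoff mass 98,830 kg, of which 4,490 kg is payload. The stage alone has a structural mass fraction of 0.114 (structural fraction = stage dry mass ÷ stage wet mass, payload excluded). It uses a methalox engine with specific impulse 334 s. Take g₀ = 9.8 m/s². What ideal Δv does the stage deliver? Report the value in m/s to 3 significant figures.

Δv ≈ 6120 m/s

Stage wet mass = m₀ − payload = 98,830 − 4,490 = 94,340 kg.
Stage dry mass = ε × stage wet mass = 0.114 × 94,340 = 10,754.8 kg.
Burnout mass m_f = stage dry + payload = 10,754.8 + 4,490 = 15,244.8 kg.
v_e = Isp · g₀ = 334 × 9.8 = 3273.2 m/s.
Δv = v_e · ln(98,830/15,244.8) = 3273.2 × ln(6.483) = 3273.2 × 1.8692 ≈ 6118 m/s.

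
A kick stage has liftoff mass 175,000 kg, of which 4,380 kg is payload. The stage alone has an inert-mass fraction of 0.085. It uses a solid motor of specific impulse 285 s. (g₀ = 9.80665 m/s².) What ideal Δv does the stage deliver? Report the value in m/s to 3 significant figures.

Stage wet mass = m₀ − payload = 175,000 − 4,380 = 170,620 kg.
Stage dry mass = ε × stage wet mass = 0.085 × 170,620 = 14,502.7 kg.
Burnout mass m_f = stage dry + payload = 14,502.7 + 4,380 = 18,882.7 kg.
v_e = Isp · g₀ = 285 × 9.80665 = 2794.9 m/s.
Δv = v_e · ln(175,000/18,882.7) = 2794.9 × ln(9.268) = 2794.9 × 2.2265 ≈ 6223 m/s.

Δv ≈ 6220 m/s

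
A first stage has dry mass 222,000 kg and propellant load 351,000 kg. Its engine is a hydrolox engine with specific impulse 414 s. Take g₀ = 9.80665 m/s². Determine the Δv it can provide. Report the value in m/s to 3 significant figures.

v_e = Isp · g₀ = 414 × 9.80665 = 4060.0 m/s.
m₀ = m_dry + m_prop = 222,000 + 351,000 = 573,000 kg.
Δv = v_e · ln(m₀/m_f) = 4060.0 × ln(2.581) = 4060.0 × 0.9482 ≈ 3849.7 m/s.

Δv ≈ 3850 m/s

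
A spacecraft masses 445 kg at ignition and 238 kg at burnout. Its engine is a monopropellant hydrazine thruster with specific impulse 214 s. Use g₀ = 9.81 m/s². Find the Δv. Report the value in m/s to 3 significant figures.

Δv ≈ 1310 m/s

v_e = Isp · g₀ = 214 × 9.81 = 2099.3 m/s.
Using Δv = v_e ln(m₀/m_f): Δv = v_e · ln(m₀/m_f) = 2099.3 × ln(1.87) = 2099.3 × 0.6258 ≈ 1313.8 m/s.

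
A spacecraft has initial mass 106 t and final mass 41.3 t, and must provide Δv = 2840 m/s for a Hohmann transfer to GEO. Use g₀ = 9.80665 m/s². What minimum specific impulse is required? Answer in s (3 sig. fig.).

ln(m₀/m_f) = ln(106000/41300) = ln(2.567) = 0.9426.
From the ideal rocket equation, v_e = Δv / ln(m₀/m_f) = 2840 / 0.9426 = 3013.0 m/s.
Isp = v_e / g₀ = 3013.0 / 9.80665 = 307.2 s.

Isp ≈ 307 s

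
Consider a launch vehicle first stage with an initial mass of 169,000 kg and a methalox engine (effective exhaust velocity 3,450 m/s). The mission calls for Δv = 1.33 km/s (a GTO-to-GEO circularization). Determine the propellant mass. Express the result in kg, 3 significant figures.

m₀/m_f = exp(Δv / v_e) = exp(1330 / 3450.0) = exp(0.3855) = 1.4704.
m_f = 169,000 / 1.4704 = 114,935 kg, so propellant = m₀ − m_f = 169,000 − 114,935 = 54,065 kg.

propellant mass ≈ 54100 kg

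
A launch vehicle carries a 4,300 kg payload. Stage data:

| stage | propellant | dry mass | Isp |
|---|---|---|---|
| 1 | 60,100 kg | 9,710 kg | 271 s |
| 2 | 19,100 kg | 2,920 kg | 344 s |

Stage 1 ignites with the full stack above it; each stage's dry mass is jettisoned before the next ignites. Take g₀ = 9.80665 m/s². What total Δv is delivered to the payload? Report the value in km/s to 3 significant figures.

Ignition mass of stage 1 = 60,100+9,710 + 19,100+2,920 + 4,300 = 96,130 kg.
Stage 1: m₀ = 96,130 kg, m_f = 96,130 − 60,100 = 36,030 kg; Δv = 271×9.80665×ln(2.668) = 2657.6×0.9813 ≈ 2608 m/s.
Stage 2: m₀ = 26,320 kg, m_f = 26,320 − 19,100 = 7,220 kg; Δv = 344×9.80665×ln(3.645) = 3373.5×1.2935 ≈ 4364 m/s.
Total Δv = 2608 + 4364 = 6972 m/s.

Δv ≈ 6.97 km/s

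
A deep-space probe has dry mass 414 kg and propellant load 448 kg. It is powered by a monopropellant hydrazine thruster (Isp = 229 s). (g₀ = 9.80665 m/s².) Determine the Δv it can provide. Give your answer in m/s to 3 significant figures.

v_e = Isp · g₀ = 229 × 9.80665 = 2245.7 m/s.
m₀ = m_dry + m_prop = 414 + 448 = 862 kg.
Δv = v_e · ln(m₀/m_f) = 2245.7 × ln(2.082) = 2245.7 × 0.7334 ≈ 1647.0 m/s.

Δv ≈ 1650 m/s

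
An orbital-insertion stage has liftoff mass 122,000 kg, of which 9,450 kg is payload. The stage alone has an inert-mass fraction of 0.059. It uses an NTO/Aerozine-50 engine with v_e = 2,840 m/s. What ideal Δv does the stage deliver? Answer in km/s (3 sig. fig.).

Δv ≈ 5.75 km/s

Stage wet mass = m₀ − payload = 122,000 − 9,450 = 112,550 kg.
Stage dry mass = ε × stage wet mass = 0.059 × 112,550 = 6,640.45 kg.
Burnout mass m_f = stage dry + payload = 6,640.45 + 9,450 = 16,090.45 kg.
Δv = v_e · ln(122,000/16,090.45) = 2840.0 × ln(7.582) = 2840.0 × 2.0258 ≈ 5753 m/s.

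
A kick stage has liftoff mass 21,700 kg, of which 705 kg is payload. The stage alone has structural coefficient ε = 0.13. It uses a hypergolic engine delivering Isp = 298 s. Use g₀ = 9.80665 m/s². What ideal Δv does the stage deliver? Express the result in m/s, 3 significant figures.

Stage wet mass = m₀ − payload = 21,700 − 705 = 20,995 kg.
Stage dry mass = ε × stage wet mass = 0.13 × 20,995 = 2,729.35 kg.
Burnout mass m_f = stage dry + payload = 2,729.35 + 705 = 3,434.35 kg.
v_e = Isp · g₀ = 298 × 9.80665 = 2922.4 m/s.
Δv = v_e · ln(21,700/3,434.35) = 2922.4 × ln(6.319) = 2922.4 × 1.8435 ≈ 5387 m/s.

Δv ≈ 5390 m/s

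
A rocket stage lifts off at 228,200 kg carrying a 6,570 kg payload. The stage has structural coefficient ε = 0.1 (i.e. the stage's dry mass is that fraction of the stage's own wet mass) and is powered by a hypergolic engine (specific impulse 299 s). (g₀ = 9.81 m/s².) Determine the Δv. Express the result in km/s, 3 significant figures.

Stage wet mass = m₀ − payload = 228,200 − 6,570 = 221,630 kg.
Stage dry mass = ε × stage wet mass = 0.1 × 221,630 = 22,163 kg.
Burnout mass m_f = stage dry + payload = 22,163 + 6,570 = 28,733 kg.
v_e = Isp · g₀ = 299 × 9.81 = 2933.2 m/s.
From the ideal rocket equation, Δv = v_e · ln(228,200/28,733) = 2933.2 × ln(7.942) = 2933.2 × 2.0722 ≈ 6078 m/s.

Δv ≈ 6.08 km/s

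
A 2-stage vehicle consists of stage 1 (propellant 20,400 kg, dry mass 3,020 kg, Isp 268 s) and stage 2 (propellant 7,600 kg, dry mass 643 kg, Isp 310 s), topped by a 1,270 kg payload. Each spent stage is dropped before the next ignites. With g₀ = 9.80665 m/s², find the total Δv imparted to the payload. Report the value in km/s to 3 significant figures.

Ignition mass of stage 1 = 20,400+3,020 + 7,600+643 + 1,270 = 32,933 kg.
Stage 1: m₀ = 32,933 kg, m_f = 32,933 − 20,400 = 12,533 kg; Δv = 268×9.80665×ln(2.628) = 2628.2×0.9661 ≈ 2539 m/s.
Stage 2: m₀ = 9,513 kg, m_f = 9,513 − 7,600 = 1,913 kg; Δv = 310×9.80665×ln(4.973) = 3040.1×1.6040 ≈ 4876 m/s.
Total Δv = 2539 + 4876 = 7415 m/s.

Δv ≈ 7.42 km/s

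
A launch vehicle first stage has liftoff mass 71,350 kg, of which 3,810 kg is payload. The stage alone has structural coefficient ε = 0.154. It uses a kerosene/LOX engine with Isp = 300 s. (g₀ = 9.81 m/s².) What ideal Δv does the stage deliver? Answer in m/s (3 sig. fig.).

Stage wet mass = m₀ − payload = 71,350 − 3,810 = 67,540 kg.
Stage dry mass = ε × stage wet mass = 0.154 × 67,540 = 10,401.2 kg.
Burnout mass m_f = stage dry + payload = 10,401.2 + 3,810 = 14,211.2 kg.
v_e = Isp · g₀ = 300 × 9.81 = 2943.0 m/s.
Δv = v_e · ln(71,350/14,211.2) = 2943.0 × ln(5.021) = 2943.0 × 1.6136 ≈ 4749 m/s.

Δv ≈ 4750 m/s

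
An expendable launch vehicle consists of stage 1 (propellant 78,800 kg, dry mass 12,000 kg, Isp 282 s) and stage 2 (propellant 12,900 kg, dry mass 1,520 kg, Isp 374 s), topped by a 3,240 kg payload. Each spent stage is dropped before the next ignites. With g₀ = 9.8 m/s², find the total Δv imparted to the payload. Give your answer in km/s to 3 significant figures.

Ignition mass of stage 1 = 78,800+12,000 + 12,900+1,520 + 3,240 = 108,460 kg.
Stage 1: m₀ = 108,460 kg, m_f = 108,460 − 78,800 = 29,660 kg; Δv = 282×9.8×ln(3.657) = 2763.6×1.2966 ≈ 3583 m/s.
Stage 2: m₀ = 17,660 kg, m_f = 17,660 − 12,900 = 4,760 kg; Δv = 374×9.8×ln(3.71) = 3665.2×1.3111 ≈ 4805 m/s.
Total Δv = 3583 + 4805 = 8388 m/s.

Δv ≈ 8.39 km/s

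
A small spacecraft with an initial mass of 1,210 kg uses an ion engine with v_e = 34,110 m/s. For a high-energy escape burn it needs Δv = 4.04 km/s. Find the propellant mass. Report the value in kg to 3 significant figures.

m₀/m_f = exp(Δv / v_e) = exp(4040 / 34110.0) = exp(0.1184) = 1.1257.
m_f = 1,210 / 1.1257 = 1,074.89 kg, so propellant = m₀ − m_f = 1,210 − 1,074.89 = 135.11 kg.

propellant mass ≈ 135 kg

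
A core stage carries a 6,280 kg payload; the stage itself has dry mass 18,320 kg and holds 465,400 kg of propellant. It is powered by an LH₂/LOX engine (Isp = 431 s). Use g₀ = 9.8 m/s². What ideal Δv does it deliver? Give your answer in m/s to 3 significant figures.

v_e = Isp · g₀ = 431 × 9.8 = 4223.8 m/s.
m₀ = payload + dry + propellant = 6,280 + 18,320 + 465,400 = 490,000 kg.
m_f = payload + dry = 6,280 + 18,320 = 24,600 kg.
Using Δv = v_e ln(m₀/m_f): Δv = v_e · ln(m₀/m_f) = 4223.8 × ln(19.92) = 4223.8 × 2.9917 ≈ 12636.2 m/s.

Δv ≈ 12600 m/s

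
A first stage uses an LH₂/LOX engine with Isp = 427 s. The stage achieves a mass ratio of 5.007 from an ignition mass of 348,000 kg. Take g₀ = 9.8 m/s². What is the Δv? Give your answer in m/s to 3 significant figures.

v_e = Isp · g₀ = 427 × 9.8 = 4184.6 m/s.
Δv = v_e · ln(5.007) = 4184.6 × 1.6108 ≈ 6740.7 m/s.

Δv ≈ 6740 m/s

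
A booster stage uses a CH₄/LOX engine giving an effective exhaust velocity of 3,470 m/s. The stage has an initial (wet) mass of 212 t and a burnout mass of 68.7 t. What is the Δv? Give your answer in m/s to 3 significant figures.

Δv = v_e · ln(m₀/m_f) = 3470.0 × ln(3.086) = 3470.0 × 1.1268 ≈ 3910.1 m/s.

Δv ≈ 3910 m/s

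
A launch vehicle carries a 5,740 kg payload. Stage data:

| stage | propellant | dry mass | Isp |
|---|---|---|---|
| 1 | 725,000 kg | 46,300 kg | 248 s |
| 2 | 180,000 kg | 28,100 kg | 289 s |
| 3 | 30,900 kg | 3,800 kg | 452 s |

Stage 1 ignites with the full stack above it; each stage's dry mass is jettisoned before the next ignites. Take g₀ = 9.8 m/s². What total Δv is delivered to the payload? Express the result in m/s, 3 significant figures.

Δv ≈ 13100 m/s

Ignition mass of stage 1 = 725,000+46,300 + 180,000+28,100 + 30,900+3,800 + 5,740 = 1,019,840 kg.
Stage 1: m₀ = 1,019,840 kg, m_f = 1,019,840 − 725,000 = 294,840 kg; Δv = 248×9.8×ln(3.459) = 2430.4×1.2410 ≈ 3016 m/s.
Stage 2: m₀ = 248,540 kg, m_f = 248,540 − 180,000 = 68,540 kg; Δv = 289×9.8×ln(3.626) = 2832.2×1.2882 ≈ 3648 m/s.
Stage 3: m₀ = 40,440 kg, m_f = 40,440 − 30,900 = 9,540 kg; Δv = 452×9.8×ln(4.239) = 4429.6×1.4443 ≈ 6398 m/s.
Total Δv = 3016 + 3648 + 6398 = 13062 m/s.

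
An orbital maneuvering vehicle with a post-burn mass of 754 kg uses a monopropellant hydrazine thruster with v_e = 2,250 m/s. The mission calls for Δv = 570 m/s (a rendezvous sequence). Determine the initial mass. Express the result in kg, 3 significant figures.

Rocket equation: m₀/m_f = exp(Δv / v_e) = exp(570 / 2250.0) = exp(0.2533) = 1.2883.
m₀ = m_f × 1.2883 = 754 × 1.2883 = 971.378 kg.

initial mass ≈ 971 kg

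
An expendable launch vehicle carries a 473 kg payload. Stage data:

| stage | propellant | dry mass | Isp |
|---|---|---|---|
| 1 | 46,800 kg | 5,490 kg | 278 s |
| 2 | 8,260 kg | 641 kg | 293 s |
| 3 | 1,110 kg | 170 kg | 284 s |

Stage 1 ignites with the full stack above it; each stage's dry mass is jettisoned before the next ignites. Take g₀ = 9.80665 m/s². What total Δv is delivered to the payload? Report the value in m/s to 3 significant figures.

Ignition mass of stage 1 = 46,800+5,490 + 8,260+641 + 1,110+170 + 473 = 62,944 kg.
Stage 1: m₀ = 62,944 kg, m_f = 62,944 − 46,800 = 16,144 kg; Δv = 278×9.80665×ln(3.899) = 2726.2×1.3607 ≈ 3710 m/s.
Stage 2: m₀ = 10,654 kg, m_f = 10,654 − 8,260 = 2,394 kg; Δv = 293×9.80665×ln(4.45) = 2873.3×1.4930 ≈ 4290 m/s.
Stage 3: m₀ = 1,753 kg, m_f = 1,753 − 1,110 = 643 kg; Δv = 284×9.80665×ln(2.726) = 2785.1×1.0029 ≈ 2793 m/s.
Total Δv = 3710 + 4290 + 2793 = 10793 m/s.

Δv ≈ 10800 m/s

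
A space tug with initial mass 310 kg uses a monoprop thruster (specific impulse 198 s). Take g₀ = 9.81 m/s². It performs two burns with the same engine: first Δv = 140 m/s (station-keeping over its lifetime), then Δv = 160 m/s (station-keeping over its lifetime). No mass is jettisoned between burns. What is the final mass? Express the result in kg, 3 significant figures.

v_e = Isp · g₀ = 198 × 9.81 = 1942.4 m/s.
After the first burn: m = 310 × exp(−140/1942.4) = 310 × 0.93046 = 288.443 kg.
After the second burn: m = 288.443 × exp(−160/1942.4) = 288.443 × 0.92093 = 265.636 kg.

final mass ≈ 266 kg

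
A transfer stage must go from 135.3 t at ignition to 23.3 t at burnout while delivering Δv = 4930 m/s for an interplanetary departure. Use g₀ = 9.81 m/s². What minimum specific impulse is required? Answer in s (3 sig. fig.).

ln(m₀/m_f) = ln(135300/23300) = ln(5.807) = 1.7590.
Rocket equation: v_e = Δv / ln(m₀/m_f) = 4930 / 1.7590 = 2802.7 m/s.
Isp = v_e / g₀ = 2802.7 / 9.81 = 285.7 s.

Isp ≈ 286 s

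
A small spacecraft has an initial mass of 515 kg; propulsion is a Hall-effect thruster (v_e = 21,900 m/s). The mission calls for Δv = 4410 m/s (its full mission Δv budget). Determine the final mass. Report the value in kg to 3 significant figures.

Rocket equation: m₀/m_f = exp(Δv / v_e) = exp(4410 / 21900.0) = exp(0.2014) = 1.2231.
m_f = m₀ / 1.2231 = 515 / 1.2231 = 421.061 kg.

final mass ≈ 421 kg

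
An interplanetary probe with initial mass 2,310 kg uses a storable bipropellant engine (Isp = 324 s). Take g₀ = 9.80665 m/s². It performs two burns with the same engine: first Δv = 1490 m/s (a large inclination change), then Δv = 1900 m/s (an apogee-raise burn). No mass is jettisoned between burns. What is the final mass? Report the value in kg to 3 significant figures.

v_e = Isp · g₀ = 324 × 9.80665 = 3177.4 m/s.
After the first burn: m = 2310 × exp(−1490/3177.4) = 2310 × 0.62566 = 1,445.27 kg.
After the second burn: m = 1,445.27 × exp(−1900/3177.4) = 1,445.27 × 0.54992 = 794.783 kg.

final mass ≈ 795 kg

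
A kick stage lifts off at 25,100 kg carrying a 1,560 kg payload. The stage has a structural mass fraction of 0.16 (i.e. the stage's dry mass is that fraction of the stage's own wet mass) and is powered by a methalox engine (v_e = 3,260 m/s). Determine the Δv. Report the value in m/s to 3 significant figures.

Δv ≈ 5050 m/s

Stage wet mass = m₀ − payload = 25,100 − 1,560 = 23,540 kg.
Stage dry mass = ε × stage wet mass = 0.16 × 23,540 = 3,766.4 kg.
Burnout mass m_f = stage dry + payload = 3,766.4 + 1,560 = 5,326.4 kg.
From the ideal rocket equation, Δv = v_e · ln(25,100/5,326.4) = 3260.0 × ln(4.712) = 3260.0 × 1.5502 ≈ 5054 m/s.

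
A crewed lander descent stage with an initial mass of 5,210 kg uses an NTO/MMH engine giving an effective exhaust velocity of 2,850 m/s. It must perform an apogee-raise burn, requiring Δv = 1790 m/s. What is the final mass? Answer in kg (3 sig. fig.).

m₀/m_f = exp(Δv / v_e) = exp(1790 / 2850.0) = exp(0.6281) = 1.8740.
m_f = m₀ / 1.8740 = 5,210 / 1.8740 = 2,780.15 kg.

final mass ≈ 2780 kg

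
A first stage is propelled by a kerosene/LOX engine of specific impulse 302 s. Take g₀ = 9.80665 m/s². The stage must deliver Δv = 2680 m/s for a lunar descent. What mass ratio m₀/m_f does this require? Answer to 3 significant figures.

v_e = Isp · g₀ = 302 × 9.80665 = 2961.6 m/s.
By the Tsiolkovsky rocket equation, m₀/m_f = exp(Δv / v_e) = exp(2680 / 2961.6) = exp(0.9049) = 2.4717.

mass ratio ≈ 2.47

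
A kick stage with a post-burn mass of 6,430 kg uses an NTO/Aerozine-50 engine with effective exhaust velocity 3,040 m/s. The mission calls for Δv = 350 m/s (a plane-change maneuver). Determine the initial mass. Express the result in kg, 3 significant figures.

initial mass ≈ 7210 kg

Using Δv = v_e ln(m₀/m_f): m₀/m_f = exp(Δv / v_e) = exp(350 / 3040.0) = exp(0.1151) = 1.1220.
m₀ = m_f × 1.1220 = 6,430 × 1.1220 = 7,214.46 kg.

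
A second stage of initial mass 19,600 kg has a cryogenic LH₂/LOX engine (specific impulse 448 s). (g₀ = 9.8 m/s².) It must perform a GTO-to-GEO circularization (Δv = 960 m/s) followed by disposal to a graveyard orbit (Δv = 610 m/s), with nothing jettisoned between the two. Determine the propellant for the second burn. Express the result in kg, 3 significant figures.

v_e = Isp · g₀ = 448 × 9.8 = 4390.4 m/s.
After the first burn: m = 19600 × exp(−960/4390.4) = 19600 × 0.80360 = 15,750.6 kg.
After the second burn: m = 15,750.6 × exp(−610/4390.4) = 15,750.6 × 0.87028 = 13,707.4 kg.
Second-burn propellant = 15,750.6 − 13,707.4 = 2,043.2 kg.

propellant for the second burn ≈ 2040 kg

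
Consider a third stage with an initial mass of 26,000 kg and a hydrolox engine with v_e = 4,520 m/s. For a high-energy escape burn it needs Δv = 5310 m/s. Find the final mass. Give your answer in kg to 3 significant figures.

final mass ≈ 8030 kg

m₀/m_f = exp(Δv / v_e) = exp(5310 / 4520.0) = exp(1.1748) = 3.2374.
m_f = m₀ / 3.2374 = 26,000 / 3.2374 = 8,031.14 kg.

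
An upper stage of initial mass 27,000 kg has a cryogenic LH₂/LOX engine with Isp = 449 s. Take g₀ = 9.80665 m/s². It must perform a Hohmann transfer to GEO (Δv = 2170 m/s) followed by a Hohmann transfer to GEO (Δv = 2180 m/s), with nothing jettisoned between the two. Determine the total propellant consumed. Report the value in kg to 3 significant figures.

v_e = Isp · g₀ = 449 × 9.80665 = 4403.2 m/s.
After the first burn: m = 27000 × exp(−2170/4403.2) = 27000 × 0.61090 = 16,494.3 kg.
After the second burn: m = 16,494.3 × exp(−2180/4403.2) = 16,494.3 × 0.60951 = 10,053.4 kg.
Total propellant = m₀ − m_final = 27000 − 10,053.4 = 16,946.6 kg.

total propellant consumed ≈ 16900 kg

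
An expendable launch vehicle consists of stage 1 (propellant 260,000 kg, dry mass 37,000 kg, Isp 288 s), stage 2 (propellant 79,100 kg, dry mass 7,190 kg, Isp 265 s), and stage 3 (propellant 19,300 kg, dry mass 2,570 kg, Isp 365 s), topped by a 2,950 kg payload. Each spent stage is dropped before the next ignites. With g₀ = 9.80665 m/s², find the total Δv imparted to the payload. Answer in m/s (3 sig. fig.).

Ignition mass of stage 1 = 260,000+37,000 + 79,100+7,190 + 19,300+2,570 + 2,950 = 408,110 kg.
Stage 1: m₀ = 408,110 kg, m_f = 408,110 − 260,000 = 148,110 kg; Δv = 288×9.80665×ln(2.755) = 2824.3×1.0136 ≈ 2863 m/s.
Stage 2: m₀ = 111,110 kg, m_f = 111,110 − 79,100 = 32,010 kg; Δv = 265×9.80665×ln(3.471) = 2598.8×1.2445 ≈ 3234 m/s.
Stage 3: m₀ = 24,820 kg, m_f = 24,820 − 19,300 = 5,520 kg; Δv = 365×9.80665×ln(4.496) = 3579.4×1.5033 ≈ 5381 m/s.
Total Δv = 2863 + 3234 + 5381 = 11478 m/s.

Δv ≈ 11500 m/s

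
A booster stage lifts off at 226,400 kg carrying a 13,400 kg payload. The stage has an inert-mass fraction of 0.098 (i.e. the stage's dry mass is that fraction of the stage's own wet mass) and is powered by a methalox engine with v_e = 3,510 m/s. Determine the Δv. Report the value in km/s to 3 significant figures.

Stage wet mass = m₀ − payload = 226,400 − 13,400 = 213,000 kg.
Stage dry mass = ε × stage wet mass = 0.098 × 213,000 = 20,874 kg.
Burnout mass m_f = stage dry + payload = 20,874 + 13,400 = 34,274 kg.
Δv = v_e · ln(226,400/34,274) = 3510.0 × ln(6.606) = 3510.0 × 1.8879 ≈ 6627 m/s.

Δv ≈ 6.63 km/s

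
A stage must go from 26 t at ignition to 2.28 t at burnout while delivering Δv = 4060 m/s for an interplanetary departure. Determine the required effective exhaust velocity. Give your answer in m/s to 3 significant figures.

v_e ≈ 1670 m/s

ln(m₀/m_f) = ln(26000/2280) = ln(11.4) = 2.4339.
v_e = Δv / ln(m₀/m_f) = 4060 / 2.4339 = 1668.1 m/s.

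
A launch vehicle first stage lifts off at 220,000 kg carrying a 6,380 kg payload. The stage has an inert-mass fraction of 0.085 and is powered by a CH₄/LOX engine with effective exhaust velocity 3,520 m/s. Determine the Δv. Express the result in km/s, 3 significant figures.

Stage wet mass = m₀ − payload = 220,000 − 6,380 = 213,620 kg.
Stage dry mass = ε × stage wet mass = 0.085 × 213,620 = 18,157.7 kg.
Burnout mass m_f = stage dry + payload = 18,157.7 + 6,380 = 24,537.7 kg.
Δv = v_e · ln(220,000/24,537.7) = 3520.0 × ln(8.966) = 3520.0 × 2.1934 ≈ 7721 m/s.

Δv ≈ 7.72 km/s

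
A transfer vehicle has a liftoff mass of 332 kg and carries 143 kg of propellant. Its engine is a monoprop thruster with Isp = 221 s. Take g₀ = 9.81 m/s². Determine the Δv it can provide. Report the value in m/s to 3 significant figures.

v_e = Isp · g₀ = 221 × 9.81 = 2168.0 m/s.
m_f = m₀ − m_prop = 332 − 143 = 189 kg.
Rocket equation: Δv = v_e · ln(m₀/m_f) = 2168.0 × ln(1.757) = 2168.0 × 0.5634 ≈ 1221.4 m/s.

Δv ≈ 1220 m/s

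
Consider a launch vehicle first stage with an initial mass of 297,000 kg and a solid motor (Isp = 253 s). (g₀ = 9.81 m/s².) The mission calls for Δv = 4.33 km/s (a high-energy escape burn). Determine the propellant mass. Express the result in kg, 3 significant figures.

propellant mass ≈ 245000 kg

v_e = Isp · g₀ = 253 × 9.81 = 2481.9 m/s.
By the Tsiolkovsky rocket equation, m₀/m_f = exp(Δv / v_e) = exp(4330 / 2481.9) = exp(1.7446) = 5.7237.
m_f = 297,000 / 5.7237 = 51,889.5 kg, so propellant = m₀ − m_f = 297,000 − 51,889.5 = 245,110.5 kg.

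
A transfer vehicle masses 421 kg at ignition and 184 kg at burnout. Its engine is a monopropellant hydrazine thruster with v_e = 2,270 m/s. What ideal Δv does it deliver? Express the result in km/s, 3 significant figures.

Δv ≈ 1.88 km/s

Δv = v_e · ln(m₀/m_f) = 2270.0 × ln(2.288) = 2270.0 × 0.8277 ≈ 1878.9 m/s.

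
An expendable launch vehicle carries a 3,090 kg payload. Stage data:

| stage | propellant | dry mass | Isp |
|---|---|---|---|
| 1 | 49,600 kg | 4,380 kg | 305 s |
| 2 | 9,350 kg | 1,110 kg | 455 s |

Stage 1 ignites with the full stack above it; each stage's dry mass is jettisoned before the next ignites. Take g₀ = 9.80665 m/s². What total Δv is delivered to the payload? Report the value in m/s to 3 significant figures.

Ignition mass of stage 1 = 49,600+4,380 + 9,350+1,110 + 3,090 = 67,530 kg.
Stage 1: m₀ = 67,530 kg, m_f = 67,530 − 49,600 = 17,930 kg; Δv = 305×9.80665×ln(3.766) = 2991.0×1.3261 ≈ 3966 m/s.
Stage 2: m₀ = 13,550 kg, m_f = 13,550 − 9,350 = 4,200 kg; Δv = 455×9.80665×ln(3.226) = 4462.0×1.1713 ≈ 5226 m/s.
Total Δv = 3966 + 5226 = 9192 m/s.

Δv ≈ 9190 m/s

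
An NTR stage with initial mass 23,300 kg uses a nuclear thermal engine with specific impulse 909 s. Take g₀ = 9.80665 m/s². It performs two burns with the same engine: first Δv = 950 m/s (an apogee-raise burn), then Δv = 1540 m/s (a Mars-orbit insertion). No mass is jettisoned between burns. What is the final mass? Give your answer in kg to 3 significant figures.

v_e = Isp · g₀ = 909 × 9.80665 = 8914.2 m/s.
After the first burn: m = 23300 × exp(−950/8914.2) = 23300 × 0.89891 = 20,944.6 kg.
After the second burn: m = 20,944.6 × exp(−1540/8914.2) = 20,944.6 × 0.84134 = 17,621.5 kg.

final mass ≈ 17600 kg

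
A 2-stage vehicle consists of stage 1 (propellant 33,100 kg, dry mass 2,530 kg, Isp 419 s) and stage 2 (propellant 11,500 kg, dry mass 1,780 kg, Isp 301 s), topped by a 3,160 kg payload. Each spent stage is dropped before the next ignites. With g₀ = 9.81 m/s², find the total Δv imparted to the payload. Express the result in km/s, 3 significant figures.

Ignition mass of stage 1 = 33,100+2,530 + 11,500+1,780 + 3,160 = 52,070 kg.
Stage 1: m₀ = 52,070 kg, m_f = 52,070 − 33,100 = 18,970 kg; Δv = 419×9.81×ln(2.745) = 4110.4×1.0097 ≈ 4150 m/s.
Stage 2: m₀ = 16,440 kg, m_f = 16,440 − 11,500 = 4,940 kg; Δv = 301×9.81×ln(3.328) = 2952.8×1.2024 ≈ 3550 m/s.
Total Δv = 4150 + 3550 = 7700 m/s.

Δv ≈ 7.70 km/s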